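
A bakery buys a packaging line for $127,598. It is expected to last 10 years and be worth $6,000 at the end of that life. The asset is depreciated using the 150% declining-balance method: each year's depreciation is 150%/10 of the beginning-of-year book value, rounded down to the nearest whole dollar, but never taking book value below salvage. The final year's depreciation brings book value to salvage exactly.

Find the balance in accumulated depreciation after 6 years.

$79,472

Depreciable base = $127,598 − $6,000 = $121,598.
Year 1: ⌊$127,598 × 150%/10⌋ = $19,139. Book value $108,459.
Year 2: ⌊$108,459 × 150%/10⌋ = $16,268. Book value $92,191.
Year 3: ⌊$92,191 × 150%/10⌋ = $13,828. Book value $78,363.
Year 4: ⌊$78,363 × 150%/10⌋ = $11,754. Book value $66,609.
Year 5: ⌊$66,609 × 150%/10⌋ = $9,991. Book value $56,618.
Year 6: ⌊$56,618 × 150%/10⌋ = $8,492. Book value $48,126.
Accumulated through year 6 = $127,598 − $48,126 = $79,472.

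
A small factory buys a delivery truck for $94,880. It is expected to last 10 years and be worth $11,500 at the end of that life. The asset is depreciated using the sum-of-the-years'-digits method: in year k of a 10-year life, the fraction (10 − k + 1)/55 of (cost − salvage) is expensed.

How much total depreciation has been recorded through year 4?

Depreciable base = $94,880 − $11,500 = $83,380.
Sum of the years' digits = 10+9+8+7+6+5+4+3+2+1 = 55.
Year 1: $83,380 × 10/55 = $15,160. Book value $79,720.
Year 2: $83,380 × 9/55 = $13,644. Book value $66,076.
Year 3: $83,380 × 8/55 = $12,128. Book value $53,948.
Year 4: $83,380 × 7/55 = $10,612. Book value $43,336.
Accumulated through year 4 = $94,880 − $43,336 = $51,544.

$51,544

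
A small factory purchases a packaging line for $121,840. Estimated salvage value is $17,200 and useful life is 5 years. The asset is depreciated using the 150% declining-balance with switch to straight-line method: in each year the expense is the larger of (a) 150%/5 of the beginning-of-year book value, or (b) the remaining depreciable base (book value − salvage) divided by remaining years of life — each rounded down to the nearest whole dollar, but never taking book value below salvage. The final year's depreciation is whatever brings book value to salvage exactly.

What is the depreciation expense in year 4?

$12,537

Depreciable base = $121,840 − $17,200 = $104,640.
Year 1: DB = ⌊$121,840 × 150%/5⌋ = $36,552; SL = ⌊$104,640/5⌋ = $20,928 → take DB $36,552. Book value $85,288.
Year 2: DB = ⌊$85,288 × 150%/5⌋ = $25,586; SL = ⌊$68,088/4⌋ = $17,022 → take DB $25,586. Book value $59,702.
Year 3: DB = ⌊$59,702 × 150%/5⌋ = $17,910; SL = ⌊$42,502/3⌋ = $14,167 → take DB $17,910. Book value $41,792.
Year 4: DB = ⌊$41,792 × 150%/5⌋ = $12,537; SL = ⌊$24,592/2⌋ = $12,296 → take DB $12,537. Book value $29,255.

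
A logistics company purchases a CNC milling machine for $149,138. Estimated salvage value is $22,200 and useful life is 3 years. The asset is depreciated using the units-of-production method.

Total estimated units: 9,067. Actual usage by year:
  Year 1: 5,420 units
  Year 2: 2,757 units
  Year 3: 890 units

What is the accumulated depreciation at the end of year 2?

Depreciable base = $149,138 − $22,200 = $126,938.
Rate = $126,938 / 9,067 units = $14 per unit.
Year 1: 5,420 × $14 = $75,880. Book value $73,258.
Year 2: 2,757 × $14 = $38,598. Book value $34,660.
Accumulated through year 2 = $149,138 − $34,660 = $114,478.

$114,478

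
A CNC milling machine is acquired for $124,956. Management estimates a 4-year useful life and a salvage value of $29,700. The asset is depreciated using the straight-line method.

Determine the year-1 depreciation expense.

$23,814

Depreciable base = $124,956 − $29,700 = $95,256.
Annual expense = $95,256 / 4 = $23,814.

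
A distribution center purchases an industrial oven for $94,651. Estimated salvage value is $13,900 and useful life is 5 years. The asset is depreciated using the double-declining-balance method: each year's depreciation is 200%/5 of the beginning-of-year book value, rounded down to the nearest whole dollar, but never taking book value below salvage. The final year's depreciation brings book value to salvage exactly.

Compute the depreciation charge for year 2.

$22,716

Depreciable base = $94,651 − $13,900 = $80,751.
Year 1: ⌊$94,651 × 200%/5⌋ = $37,860. Book value $56,791.
Year 2: ⌊$56,791 × 200%/5⌋ = $22,716. Book value $34,075.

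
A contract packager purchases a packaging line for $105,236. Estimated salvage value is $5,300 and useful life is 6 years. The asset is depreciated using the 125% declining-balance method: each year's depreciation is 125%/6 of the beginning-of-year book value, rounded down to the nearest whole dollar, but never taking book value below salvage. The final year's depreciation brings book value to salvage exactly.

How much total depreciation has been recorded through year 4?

Depreciable base = $105,236 − $5,300 = $99,936.
Year 1: ⌊$105,236 × 125%/6⌋ = $21,924. Book value $83,312.
Year 2: ⌊$83,312 × 125%/6⌋ = $17,356. Book value $65,956.
Year 3: ⌊$65,956 × 125%/6⌋ = $13,740. Book value $52,216.
Year 4: ⌊$52,216 × 125%/6⌋ = $10,878. Book value $41,338.
Accumulated through year 4 = $105,236 − $41,338 = $63,898.

$63,898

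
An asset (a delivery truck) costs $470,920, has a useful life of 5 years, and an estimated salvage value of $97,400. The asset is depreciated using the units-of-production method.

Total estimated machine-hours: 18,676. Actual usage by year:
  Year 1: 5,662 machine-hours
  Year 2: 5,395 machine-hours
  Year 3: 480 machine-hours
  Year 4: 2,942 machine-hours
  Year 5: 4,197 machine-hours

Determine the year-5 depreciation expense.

Depreciable base = $470,920 − $97,400 = $373,520.
Rate = $373,520 / 18,676 machine-hours = $20 per machine-hour.
Year 1: 5,662 × $20 = $113,240. Book value $357,680.
Year 2: 5,395 × $20 = $107,900. Book value $249,780.
Year 3: 480 × $20 = $9,600. Book value $240,180.
Year 4: 2,942 × $20 = $58,840. Book value $181,340.
Year 5: 4,197 × $20 = $83,940. Book value $97,400.

$83,940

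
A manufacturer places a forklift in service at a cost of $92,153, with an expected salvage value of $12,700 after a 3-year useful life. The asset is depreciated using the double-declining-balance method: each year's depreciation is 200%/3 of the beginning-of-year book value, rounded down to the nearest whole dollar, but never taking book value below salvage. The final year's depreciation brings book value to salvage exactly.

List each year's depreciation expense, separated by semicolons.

$61,435; $18,018; $0

Depreciable base = $92,153 − $12,700 = $79,453.
Year 1: ⌊$92,153 × 200%/3⌋ = $61,435. Book value $30,718.
Year 2: ⌊$30,718 × 200%/3⌋ = $20,478, capped at $18,018. Book value $12,700.
Year 3 (final): $12,700 − $12,700 = $0. Book value $12,700.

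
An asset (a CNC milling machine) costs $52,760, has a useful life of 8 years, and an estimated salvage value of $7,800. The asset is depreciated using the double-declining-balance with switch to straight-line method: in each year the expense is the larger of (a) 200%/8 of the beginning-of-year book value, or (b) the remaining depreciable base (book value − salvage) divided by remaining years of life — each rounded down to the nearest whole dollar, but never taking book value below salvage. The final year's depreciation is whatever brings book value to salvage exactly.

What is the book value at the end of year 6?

$9,392

Depreciable base = $52,760 − $7,800 = $44,960.
Year 1: DB = ⌊$52,760 × 200%/8⌋ = $13,190; SL = ⌊$44,960/8⌋ = $5,620 → take DB $13,190. Book value $39,570.
Year 2: DB = ⌊$39,570 × 200%/8⌋ = $9,892; SL = ⌊$31,770/7⌋ = $4,538 → take DB $9,892. Book value $29,678.
Year 3: DB = ⌊$29,678 × 200%/8⌋ = $7,419; SL = ⌊$21,878/6⌋ = $3,646 → take DB $7,419. Book value $22,259.
Year 4: DB = ⌊$22,259 × 200%/8⌋ = $5,564; SL = ⌊$14,459/5⌋ = $2,891 → take DB $5,564. Book value $16,695.
Year 5: DB = ⌊$16,695 × 200%/8⌋ = $4,173; SL = ⌊$8,895/4⌋ = $2,223 → take DB $4,173. Book value $12,522.
Year 6: DB = ⌊$12,522 × 200%/8⌋ = $3,130; SL = ⌊$4,722/3⌋ = $1,574 → take DB $3,130. Book value $9,392.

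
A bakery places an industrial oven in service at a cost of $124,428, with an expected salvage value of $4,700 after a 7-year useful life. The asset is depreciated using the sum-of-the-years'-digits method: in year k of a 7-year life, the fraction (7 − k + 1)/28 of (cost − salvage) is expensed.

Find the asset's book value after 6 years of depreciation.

Depreciable base = $124,428 − $4,700 = $119,728.
Sum of the years' digits = 7+6+5+4+3+2+1 = 28.
Year 1: $119,728 × 7/28 = $29,932. Book value $94,496.
Year 2: $119,728 × 6/28 = $25,656. Book value $68,840.
Year 3: $119,728 × 5/28 = $21,380. Book value $47,460.
Year 4: $119,728 × 4/28 = $17,104. Book value $30,356.
Year 5: $119,728 × 3/28 = $12,828. Book value $17,528.
Year 6: $119,728 × 2/28 = $8,552. Book value $8,976.

$8,976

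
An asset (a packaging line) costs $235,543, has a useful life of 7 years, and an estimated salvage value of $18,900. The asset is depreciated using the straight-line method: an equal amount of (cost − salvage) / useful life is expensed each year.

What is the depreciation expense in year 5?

Depreciable base = $235,543 − $18,900 = $216,643.
Annual expense = $216,643 / 7 = $30,949.

$30,949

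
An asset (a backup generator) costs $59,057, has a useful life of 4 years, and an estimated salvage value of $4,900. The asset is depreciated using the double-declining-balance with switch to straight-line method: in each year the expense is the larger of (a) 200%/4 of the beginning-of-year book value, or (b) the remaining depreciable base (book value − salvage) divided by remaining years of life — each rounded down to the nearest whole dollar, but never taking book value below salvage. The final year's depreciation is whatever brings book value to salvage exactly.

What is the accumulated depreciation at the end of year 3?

$51,674

Depreciable base = $59,057 − $4,900 = $54,157.
Year 1: DB = ⌊$59,057 × 200%/4⌋ = $29,528; SL = ⌊$54,157/4⌋ = $13,539 → take DB $29,528. Book value $29,529.
Year 2: DB = ⌊$29,529 × 200%/4⌋ = $14,764; SL = ⌊$24,629/3⌋ = $8,209 → take DB $14,764. Book value $14,765.
Year 3: DB = ⌊$14,765 × 200%/4⌋ = $7,382; SL = ⌊$9,865/2⌋ = $4,932 → take DB $7,382. Book value $7,383.
Accumulated through year 3 = $59,057 − $7,383 = $51,674.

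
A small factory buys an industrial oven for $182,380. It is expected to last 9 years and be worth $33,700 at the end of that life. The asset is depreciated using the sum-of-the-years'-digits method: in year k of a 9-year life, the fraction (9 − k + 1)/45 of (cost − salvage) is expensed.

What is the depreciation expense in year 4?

Depreciable base = $182,380 − $33,700 = $148,680.
Sum of the years' digits = 9+8+7+6+5+4+3+2+1 = 45.
Year 1: $148,680 × 9/45 = $29,736. Book value $152,644.
Year 2: $148,680 × 8/45 = $26,432. Book value $126,212.
Year 3: $148,680 × 7/45 = $23,128. Book value $103,084.
Year 4: $148,680 × 6/45 = $19,824. Book value $83,260.

$19,824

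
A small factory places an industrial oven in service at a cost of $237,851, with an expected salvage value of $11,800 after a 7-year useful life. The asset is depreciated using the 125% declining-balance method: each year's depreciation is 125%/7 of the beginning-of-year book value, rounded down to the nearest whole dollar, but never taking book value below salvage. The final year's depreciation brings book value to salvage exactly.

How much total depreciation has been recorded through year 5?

Depreciable base = $237,851 − $11,800 = $226,051.
Year 1: ⌊$237,851 × 125%/7⌋ = $42,473. Book value $195,378.
Year 2: ⌊$195,378 × 125%/7⌋ = $34,888. Book value $160,490.
Year 3: ⌊$160,490 × 125%/7⌋ = $28,658. Book value $131,832.
Year 4: ⌊$131,832 × 125%/7⌋ = $23,541. Book value $108,291.
Year 5: ⌊$108,291 × 125%/7⌋ = $19,337. Book value $88,954.
Accumulated through year 5 = $237,851 − $88,954 = $148,897.

$148,897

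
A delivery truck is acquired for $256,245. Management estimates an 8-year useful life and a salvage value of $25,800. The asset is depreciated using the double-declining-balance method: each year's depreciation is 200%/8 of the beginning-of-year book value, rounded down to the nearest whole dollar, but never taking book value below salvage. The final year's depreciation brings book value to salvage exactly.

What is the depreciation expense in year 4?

Depreciable base = $256,245 − $25,800 = $230,445.
Year 1: ⌊$256,245 × 200%/8⌋ = $64,061. Book value $192,184.
Year 2: ⌊$192,184 × 200%/8⌋ = $48,046. Book value $144,138.
Year 3: ⌊$144,138 × 200%/8⌋ = $36,034. Book value $108,104.
Year 4: ⌊$108,104 × 200%/8⌋ = $27,026. Book value $81,078.

$27,026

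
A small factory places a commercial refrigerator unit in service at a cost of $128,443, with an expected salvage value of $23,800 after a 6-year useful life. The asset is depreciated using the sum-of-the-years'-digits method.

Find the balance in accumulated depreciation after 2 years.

$54,813

Depreciable base = $128,443 − $23,800 = $104,643.
Sum of the years' digits = 6+5+4+3+2+1 = 21.
Year 1: $104,643 × 6/21 = $29,898. Book value $98,545.
Year 2: $104,643 × 5/21 = $24,915. Book value $73,630.
Accumulated through year 2 = $128,443 − $73,630 = $54,813.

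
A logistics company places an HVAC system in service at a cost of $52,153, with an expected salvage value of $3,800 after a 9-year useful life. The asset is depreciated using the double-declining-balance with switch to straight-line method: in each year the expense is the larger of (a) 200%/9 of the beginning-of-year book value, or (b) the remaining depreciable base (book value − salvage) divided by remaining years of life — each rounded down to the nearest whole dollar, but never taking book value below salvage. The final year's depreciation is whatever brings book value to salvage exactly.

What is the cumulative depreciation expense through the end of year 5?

Depreciable base = $52,153 − $3,800 = $48,353.
Year 1: DB = ⌊$52,153 × 200%/9⌋ = $11,589; SL = ⌊$48,353/9⌋ = $5,372 → take DB $11,589. Book value $40,564.
Year 2: DB = ⌊$40,564 × 200%/9⌋ = $9,014; SL = ⌊$36,764/8⌋ = $4,595 → take DB $9,014. Book value $31,550.
Year 3: DB = ⌊$31,550 × 200%/9⌋ = $7,011; SL = ⌊$27,750/7⌋ = $3,964 → take DB $7,011. Book value $24,539.
Year 4: DB = ⌊$24,539 × 200%/9⌋ = $5,453; SL = ⌊$20,739/6⌋ = $3,456 → take DB $5,453. Book value $19,086.
Year 5: DB = ⌊$19,086 × 200%/9⌋ = $4,241; SL = ⌊$15,286/5⌋ = $3,057 → take DB $4,241. Book value $14,845.
Accumulated through year 5 = $52,153 − $14,845 = $37,308.

$37,308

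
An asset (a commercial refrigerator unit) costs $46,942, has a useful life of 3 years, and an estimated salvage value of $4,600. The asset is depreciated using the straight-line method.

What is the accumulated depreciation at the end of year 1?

Depreciable base = $46,942 − $4,600 = $42,342.
Annual expense = $42,342 / 3 = $14,114.
End of year 1: book value $32,828.
Accumulated through year 1 = $46,942 − $32,828 = $14,114.

$14,114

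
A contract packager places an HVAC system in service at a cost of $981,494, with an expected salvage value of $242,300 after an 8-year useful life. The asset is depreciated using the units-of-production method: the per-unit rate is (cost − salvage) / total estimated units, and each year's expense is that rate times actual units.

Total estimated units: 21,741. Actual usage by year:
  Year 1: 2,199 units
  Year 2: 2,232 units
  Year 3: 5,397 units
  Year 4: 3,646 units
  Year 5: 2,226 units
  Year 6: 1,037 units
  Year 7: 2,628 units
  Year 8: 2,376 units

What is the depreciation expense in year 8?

Depreciable base = $981,494 − $242,300 = $739,194.
Rate = $739,194 / 21,741 units = $34 per unit.
Year 1: 2,199 × $34 = $74,766. Book value $906,728.
Year 2: 2,232 × $34 = $75,888. Book value $830,840.
Year 3: 5,397 × $34 = $183,498. Book value $647,342.
Year 4: 3,646 × $34 = $123,964. Book value $523,378.
Year 5: 2,226 × $34 = $75,684. Book value $447,694.
Year 6: 1,037 × $34 = $35,258. Book value $412,436.
Year 7: 2,628 × $34 = $89,352. Book value $323,084.
Year 8: 2,376 × $34 = $80,784. Book value $242,300.

$80,784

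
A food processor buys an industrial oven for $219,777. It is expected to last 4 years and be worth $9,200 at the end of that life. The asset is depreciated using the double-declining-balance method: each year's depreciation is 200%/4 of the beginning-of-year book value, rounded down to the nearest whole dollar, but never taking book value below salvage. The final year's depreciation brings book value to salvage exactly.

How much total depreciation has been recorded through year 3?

Depreciable base = $219,777 − $9,200 = $210,577.
Year 1: ⌊$219,777 × 200%/4⌋ = $109,888. Book value $109,889.
Year 2: ⌊$109,889 × 200%/4⌋ = $54,944. Book value $54,945.
Year 3: ⌊$54,945 × 200%/4⌋ = $27,472. Book value $27,473.
Accumulated through year 3 = $219,777 − $27,473 = $192,304.

$192,304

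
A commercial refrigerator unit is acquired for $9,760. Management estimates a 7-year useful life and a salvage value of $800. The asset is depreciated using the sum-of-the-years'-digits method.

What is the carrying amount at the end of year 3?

Depreciable base = $9,760 − $800 = $8,960.
Sum of the years' digits = 7+6+5+4+3+2+1 = 28.
Year 1: $8,960 × 7/28 = $2,240. Book value $7,520.
Year 2: $8,960 × 6/28 = $1,920. Book value $5,600.
Year 3: $8,960 × 5/28 = $1,600. Book value $4,000.

$4,000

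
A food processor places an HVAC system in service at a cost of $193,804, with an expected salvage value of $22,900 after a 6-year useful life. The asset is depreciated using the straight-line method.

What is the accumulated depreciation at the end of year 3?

Depreciable base = $193,804 − $22,900 = $170,904.
Annual expense = $170,904 / 6 = $28,484.
End of year 1: book value $165,320.
End of year 2: book value $136,836.
End of year 3: book value $108,352.
Accumulated through year 3 = $193,804 − $108,352 = $85,452.

$85,452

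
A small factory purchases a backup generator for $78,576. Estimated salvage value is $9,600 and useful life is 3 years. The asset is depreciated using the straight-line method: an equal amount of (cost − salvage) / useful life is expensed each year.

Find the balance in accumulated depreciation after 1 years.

$22,992

Depreciable base = $78,576 − $9,600 = $68,976.
Annual expense = $68,976 / 3 = $22,992.
End of year 1: book value $55,584.
Accumulated through year 1 = $78,576 − $55,584 = $22,992.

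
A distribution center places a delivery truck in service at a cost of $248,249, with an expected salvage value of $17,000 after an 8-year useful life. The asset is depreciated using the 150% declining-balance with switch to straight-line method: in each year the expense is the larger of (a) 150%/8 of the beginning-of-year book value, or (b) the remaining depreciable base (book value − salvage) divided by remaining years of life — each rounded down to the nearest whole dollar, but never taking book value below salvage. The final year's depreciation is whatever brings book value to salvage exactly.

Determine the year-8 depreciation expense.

$22,798

Depreciable base = $248,249 − $17,000 = $231,249.
Year 1: DB = ⌊$248,249 × 150%/8⌋ = $46,546; SL = ⌊$231,249/8⌋ = $28,906 → take DB $46,546. Book value $201,703.
Year 2: DB = ⌊$201,703 × 150%/8⌋ = $37,819; SL = ⌊$184,703/7⌋ = $26,386 → take DB $37,819. Book value $163,884.
Year 3: DB = ⌊$163,884 × 150%/8⌋ = $30,728; SL = ⌊$146,884/6⌋ = $24,480 → take DB $30,728. Book value $133,156.
Year 4: DB = ⌊$133,156 × 150%/8⌋ = $24,966; SL = ⌊$116,156/5⌋ = $23,231 → take DB $24,966. Book value $108,190.
Year 5: DB = ⌊$108,190 × 150%/8⌋ = $20,285; SL = ⌊$91,190/4⌋ = $22,797 → take SL $22,797. Book value $85,393.
Year 6: DB = ⌊$85,393 × 150%/8⌋ = $16,011; SL = ⌊$68,393/3⌋ = $22,797 → take SL $22,797. Book value $62,596.
Year 7: DB = ⌊$62,596 × 150%/8⌋ = $11,736; SL = ⌊$45,596/2⌋ = $22,798 → take SL $22,798. Book value $39,798.
Year 8 (final): $39,798 − $17,000 = $22,798. Book value $17,000.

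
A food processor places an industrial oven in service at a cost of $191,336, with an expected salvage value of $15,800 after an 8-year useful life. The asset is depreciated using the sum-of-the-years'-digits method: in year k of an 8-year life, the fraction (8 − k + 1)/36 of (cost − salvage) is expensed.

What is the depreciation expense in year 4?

$24,380

Depreciable base = $191,336 − $15,800 = $175,536.
Sum of the years' digits = 8+7+6+5+4+3+2+1 = 36.
Year 1: $175,536 × 8/36 = $39,008. Book value $152,328.
Year 2: $175,536 × 7/36 = $34,132. Book value $118,196.
Year 3: $175,536 × 6/36 = $29,256. Book value $88,940.
Year 4: $175,536 × 5/36 = $24,380. Book value $64,560.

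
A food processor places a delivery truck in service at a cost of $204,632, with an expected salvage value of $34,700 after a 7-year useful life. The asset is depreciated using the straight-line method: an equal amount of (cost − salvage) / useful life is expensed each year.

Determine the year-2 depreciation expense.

$24,276

Depreciable base = $204,632 − $34,700 = $169,932.
Annual expense = $169,932 / 7 = $24,276.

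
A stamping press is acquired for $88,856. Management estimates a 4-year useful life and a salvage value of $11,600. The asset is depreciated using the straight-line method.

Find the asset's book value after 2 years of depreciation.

Depreciable base = $88,856 − $11,600 = $77,256.
Annual expense = $77,256 / 4 = $19,314.
End of year 1: book value $69,542.
End of year 2: book value $50,228.

$50,228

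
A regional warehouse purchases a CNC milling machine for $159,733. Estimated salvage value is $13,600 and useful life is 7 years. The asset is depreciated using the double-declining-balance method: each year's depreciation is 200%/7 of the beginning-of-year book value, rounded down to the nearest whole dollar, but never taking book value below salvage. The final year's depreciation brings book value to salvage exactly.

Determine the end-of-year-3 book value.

Depreciable base = $159,733 − $13,600 = $146,133.
Year 1: ⌊$159,733 × 200%/7⌋ = $45,638. Book value $114,095.
Year 2: ⌊$114,095 × 200%/7⌋ = $32,598. Book value $81,497.
Year 3: ⌊$81,497 × 200%/7⌋ = $23,284. Book value $58,213.

$58,213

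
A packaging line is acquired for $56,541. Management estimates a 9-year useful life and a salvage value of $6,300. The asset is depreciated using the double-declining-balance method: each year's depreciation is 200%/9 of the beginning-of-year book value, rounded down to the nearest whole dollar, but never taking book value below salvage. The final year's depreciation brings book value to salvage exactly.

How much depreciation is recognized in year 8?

Depreciable base = $56,541 − $6,300 = $50,241.
Year 1: ⌊$56,541 × 200%/9⌋ = $12,564. Book value $43,977.
Year 2: ⌊$43,977 × 200%/9⌋ = $9,772. Book value $34,205.
Year 3: ⌊$34,205 × 200%/9⌋ = $7,601. Book value $26,604.
Year 4: ⌊$26,604 × 200%/9⌋ = $5,912. Book value $20,692.
Year 5: ⌊$20,692 × 200%/9⌋ = $4,598. Book value $16,094.
Year 6: ⌊$16,094 × 200%/9⌋ = $3,576. Book value $12,518.
Year 7: ⌊$12,518 × 200%/9⌋ = $2,781. Book value $9,737.
Year 8: ⌊$9,737 × 200%/9⌋ = $2,163. Book value $7,574.

$2,163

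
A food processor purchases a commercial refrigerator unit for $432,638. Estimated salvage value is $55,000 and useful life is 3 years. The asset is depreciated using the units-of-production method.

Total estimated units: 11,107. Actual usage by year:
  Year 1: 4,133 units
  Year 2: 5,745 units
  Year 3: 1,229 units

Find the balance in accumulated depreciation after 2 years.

$335,852

Depreciable base = $432,638 − $55,000 = $377,638.
Rate = $377,638 / 11,107 units = $34 per unit.
Year 1: 4,133 × $34 = $140,522. Book value $292,116.
Year 2: 5,745 × $34 = $195,330. Book value $96,786.
Accumulated through year 2 = $432,638 − $96,786 = $335,852.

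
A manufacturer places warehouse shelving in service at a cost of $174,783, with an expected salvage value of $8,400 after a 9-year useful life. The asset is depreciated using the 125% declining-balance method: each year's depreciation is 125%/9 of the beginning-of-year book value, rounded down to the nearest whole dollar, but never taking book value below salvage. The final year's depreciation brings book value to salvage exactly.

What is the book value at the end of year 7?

Depreciable base = $174,783 − $8,400 = $166,383.
Year 1: ⌊$174,783 × 125%/9⌋ = $24,275. Book value $150,508.
Year 2: ⌊$150,508 × 125%/9⌋ = $20,903. Book value $129,605.
Year 3: ⌊$129,605 × 125%/9⌋ = $18,000. Book value $111,605.
Year 4: ⌊$111,605 × 125%/9⌋ = $15,500. Book value $96,105.
Year 5: ⌊$96,105 × 125%/9⌋ = $13,347. Book value $82,758.
Year 6: ⌊$82,758 × 125%/9⌋ = $11,494. Book value $71,264.
Year 7: ⌊$71,264 × 125%/9⌋ = $9,897. Book value $61,367.

$61,367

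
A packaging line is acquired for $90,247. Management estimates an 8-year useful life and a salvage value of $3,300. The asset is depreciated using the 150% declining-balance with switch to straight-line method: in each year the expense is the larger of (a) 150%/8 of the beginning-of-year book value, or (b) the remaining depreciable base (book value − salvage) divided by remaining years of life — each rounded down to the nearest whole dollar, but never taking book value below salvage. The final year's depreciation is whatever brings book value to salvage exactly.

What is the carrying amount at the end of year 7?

Depreciable base = $90,247 − $3,300 = $86,947.
Year 1: DB = ⌊$90,247 × 150%/8⌋ = $16,921; SL = ⌊$86,947/8⌋ = $10,868 → take DB $16,921. Book value $73,326.
Year 2: DB = ⌊$73,326 × 150%/8⌋ = $13,748; SL = ⌊$70,026/7⌋ = $10,003 → take DB $13,748. Book value $59,578.
Year 3: DB = ⌊$59,578 × 150%/8⌋ = $11,170; SL = ⌊$56,278/6⌋ = $9,379 → take DB $11,170. Book value $48,408.
Year 4: DB = ⌊$48,408 × 150%/8⌋ = $9,076; SL = ⌊$45,108/5⌋ = $9,021 → take DB $9,076. Book value $39,332.
Year 5: DB = ⌊$39,332 × 150%/8⌋ = $7,374; SL = ⌊$36,032/4⌋ = $9,008 → take SL $9,008. Book value $30,324.
Year 6: DB = ⌊$30,324 × 150%/8⌋ = $5,685; SL = ⌊$27,024/3⌋ = $9,008 → take SL $9,008. Book value $21,316.
Year 7: DB = ⌊$21,316 × 150%/8⌋ = $3,996; SL = ⌊$18,016/2⌋ = $9,008 → take SL $9,008. Book value $12,308.

$12,308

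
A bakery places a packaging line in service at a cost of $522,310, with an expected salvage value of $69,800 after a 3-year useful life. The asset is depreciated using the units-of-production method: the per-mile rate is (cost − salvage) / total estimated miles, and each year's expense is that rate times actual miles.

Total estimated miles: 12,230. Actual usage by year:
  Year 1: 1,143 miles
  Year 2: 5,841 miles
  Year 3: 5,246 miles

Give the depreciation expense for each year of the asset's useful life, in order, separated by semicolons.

$42,291; $216,117; $194,102

Depreciable base = $522,310 − $69,800 = $452,510.
Rate = $452,510 / 12,230 miles = $37 per mile.
Year 1: 1,143 × $37 = $42,291. Book value $480,019.
Year 2: 5,841 × $37 = $216,117. Book value $263,902.
Year 3: 5,246 × $37 = $194,102. Book value $69,800.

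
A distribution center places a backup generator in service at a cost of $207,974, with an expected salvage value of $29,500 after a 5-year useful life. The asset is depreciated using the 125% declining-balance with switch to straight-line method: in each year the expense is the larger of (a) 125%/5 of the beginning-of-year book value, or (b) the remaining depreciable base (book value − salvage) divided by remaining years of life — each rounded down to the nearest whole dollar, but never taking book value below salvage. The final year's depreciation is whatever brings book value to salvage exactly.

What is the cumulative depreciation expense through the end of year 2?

$90,988

Depreciable base = $207,974 − $29,500 = $178,474.
Year 1: DB = ⌊$207,974 × 125%/5⌋ = $51,993; SL = ⌊$178,474/5⌋ = $35,694 → take DB $51,993. Book value $155,981.
Year 2: DB = ⌊$155,981 × 125%/5⌋ = $38,995; SL = ⌊$126,481/4⌋ = $31,620 → take DB $38,995. Book value $116,986.
Accumulated through year 2 = $207,974 − $116,986 = $90,988.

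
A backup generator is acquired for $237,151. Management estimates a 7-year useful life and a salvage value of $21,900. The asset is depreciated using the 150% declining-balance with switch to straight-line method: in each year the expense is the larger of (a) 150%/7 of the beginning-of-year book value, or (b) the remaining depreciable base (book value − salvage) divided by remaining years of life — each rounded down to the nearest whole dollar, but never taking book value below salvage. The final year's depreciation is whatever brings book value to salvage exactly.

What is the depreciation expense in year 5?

$22,828

Depreciable base = $237,151 − $21,900 = $215,251.
Year 1: DB = ⌊$237,151 × 150%/7⌋ = $50,818; SL = ⌊$215,251/7⌋ = $30,750 → take DB $50,818. Book value $186,333.
Year 2: DB = ⌊$186,333 × 150%/7⌋ = $39,928; SL = ⌊$164,433/6⌋ = $27,405 → take DB $39,928. Book value $146,405.
Year 3: DB = ⌊$146,405 × 150%/7⌋ = $31,372; SL = ⌊$124,505/5⌋ = $24,901 → take DB $31,372. Book value $115,033.
Year 4: DB = ⌊$115,033 × 150%/7⌋ = $24,649; SL = ⌊$93,133/4⌋ = $23,283 → take DB $24,649. Book value $90,384.
Year 5: DB = ⌊$90,384 × 150%/7⌋ = $19,368; SL = ⌊$68,484/3⌋ = $22,828 → take SL $22,828. Book value $67,556.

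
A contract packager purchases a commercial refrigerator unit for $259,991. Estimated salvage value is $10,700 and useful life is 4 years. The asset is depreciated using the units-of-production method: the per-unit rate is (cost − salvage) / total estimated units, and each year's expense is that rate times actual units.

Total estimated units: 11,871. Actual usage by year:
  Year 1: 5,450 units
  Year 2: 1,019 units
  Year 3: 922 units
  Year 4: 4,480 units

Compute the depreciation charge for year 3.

Depreciable base = $259,991 − $10,700 = $249,291.
Rate = $249,291 / 11,871 units = $21 per unit.
Year 1: 5,450 × $21 = $114,450. Book value $145,541.
Year 2: 1,019 × $21 = $21,399. Book value $124,142.
Year 3: 922 × $21 = $19,362. Book value $104,780.

$19,362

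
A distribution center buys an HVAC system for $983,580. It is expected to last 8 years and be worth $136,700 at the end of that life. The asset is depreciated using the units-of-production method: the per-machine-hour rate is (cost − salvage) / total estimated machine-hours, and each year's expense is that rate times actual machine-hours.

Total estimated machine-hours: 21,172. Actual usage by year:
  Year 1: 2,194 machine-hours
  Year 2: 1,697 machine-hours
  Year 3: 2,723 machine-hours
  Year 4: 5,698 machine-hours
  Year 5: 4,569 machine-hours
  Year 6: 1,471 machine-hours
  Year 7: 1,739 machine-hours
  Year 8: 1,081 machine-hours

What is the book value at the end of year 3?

Depreciable base = $983,580 − $136,700 = $846,880.
Rate = $846,880 / 21,172 machine-hours = $40 per machine-hour.
Year 1: 2,194 × $40 = $87,760. Book value $895,820.
Year 2: 1,697 × $40 = $67,880. Book value $827,940.
Year 3: 2,723 × $40 = $108,920. Book value $719,020.

$719,020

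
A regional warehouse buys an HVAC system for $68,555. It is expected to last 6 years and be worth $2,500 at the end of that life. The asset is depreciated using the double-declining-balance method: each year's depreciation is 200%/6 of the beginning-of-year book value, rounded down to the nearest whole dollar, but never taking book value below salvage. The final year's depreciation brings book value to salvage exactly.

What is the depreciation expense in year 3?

$10,156

Depreciable base = $68,555 − $2,500 = $66,055.
Year 1: ⌊$68,555 × 200%/6⌋ = $22,851. Book value $45,704.
Year 2: ⌊$45,704 × 200%/6⌋ = $15,234. Book value $30,470.
Year 3: ⌊$30,470 × 200%/6⌋ = $10,156. Book value $20,314.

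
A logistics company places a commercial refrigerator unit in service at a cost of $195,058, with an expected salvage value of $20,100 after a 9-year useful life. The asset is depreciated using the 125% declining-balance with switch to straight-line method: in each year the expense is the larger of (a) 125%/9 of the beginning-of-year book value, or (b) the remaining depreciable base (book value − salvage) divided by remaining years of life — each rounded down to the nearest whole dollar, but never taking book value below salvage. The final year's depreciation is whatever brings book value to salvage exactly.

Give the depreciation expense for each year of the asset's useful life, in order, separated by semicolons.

Depreciable base = $195,058 − $20,100 = $174,958.
Year 1: DB = ⌊$195,058 × 125%/9⌋ = $27,091; SL = ⌊$174,958/9⌋ = $19,439 → take DB $27,091. Book value $167,967.
Year 2: DB = ⌊$167,967 × 125%/9⌋ = $23,328; SL = ⌊$147,867/8⌋ = $18,483 → take DB $23,328. Book value $144,639.
Year 3: DB = ⌊$144,639 × 125%/9⌋ = $20,088; SL = ⌊$124,539/7⌋ = $17,791 → take DB $20,088. Book value $124,551.
Year 4: DB = ⌊$124,551 × 125%/9⌋ = $17,298; SL = ⌊$104,451/6⌋ = $17,408 → take SL $17,408. Book value $107,143.
Year 5: DB = ⌊$107,143 × 125%/9⌋ = $14,880; SL = ⌊$87,043/5⌋ = $17,408 → take SL $17,408. Book value $89,735.
Year 6: DB = ⌊$89,735 × 125%/9⌋ = $12,463; SL = ⌊$69,635/4⌋ = $17,408 → take SL $17,408. Book value $72,327.
Year 7: DB = ⌊$72,327 × 125%/9⌋ = $10,045; SL = ⌊$52,227/3⌋ = $17,409 → take SL $17,409. Book value $54,918.
Year 8: DB = ⌊$54,918 × 125%/9⌋ = $7,627; SL = ⌊$34,818/2⌋ = $17,409 → take SL $17,409. Book value $37,509.
Year 9 (final): $37,509 − $20,100 = $17,409. Book value $20,100.

$27,091; $23,328; $20,088; $17,408; $17,408; $17,408; $17,409; $17,409; $17,409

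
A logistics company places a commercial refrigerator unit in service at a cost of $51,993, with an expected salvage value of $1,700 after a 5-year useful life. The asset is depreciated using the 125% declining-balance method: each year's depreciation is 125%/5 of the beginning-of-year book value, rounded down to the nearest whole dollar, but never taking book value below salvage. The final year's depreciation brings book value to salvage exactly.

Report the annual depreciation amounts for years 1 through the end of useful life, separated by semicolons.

Depreciable base = $51,993 − $1,700 = $50,293.
Year 1: ⌊$51,993 × 125%/5⌋ = $12,998. Book value $38,995.
Year 2: ⌊$38,995 × 125%/5⌋ = $9,748. Book value $29,247.
Year 3: ⌊$29,247 × 125%/5⌋ = $7,311. Book value $21,936.
Year 4: ⌊$21,936 × 125%/5⌋ = $5,484. Book value $16,452.
Year 5 (final): $16,452 − $1,700 = $14,752. Book value $1,700.

$12,998; $9,748; $7,311; $5,484; $14,752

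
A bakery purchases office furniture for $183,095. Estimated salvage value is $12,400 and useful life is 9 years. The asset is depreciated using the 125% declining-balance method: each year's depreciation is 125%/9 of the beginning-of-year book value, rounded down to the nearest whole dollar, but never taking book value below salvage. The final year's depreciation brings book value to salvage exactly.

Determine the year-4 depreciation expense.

Depreciable base = $183,095 − $12,400 = $170,695.
Year 1: ⌊$183,095 × 125%/9⌋ = $25,429. Book value $157,666.
Year 2: ⌊$157,666 × 125%/9⌋ = $21,898. Book value $135,768.
Year 3: ⌊$135,768 × 125%/9⌋ = $18,856. Book value $116,912.
Year 4: ⌊$116,912 × 125%/9⌋ = $16,237. Book value $100,675.

$16,237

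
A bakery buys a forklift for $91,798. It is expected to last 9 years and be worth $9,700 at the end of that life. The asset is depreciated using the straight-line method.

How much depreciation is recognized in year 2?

Depreciable base = $91,798 − $9,700 = $82,098.
Annual expense = $82,098 / 9 = $9,122.

$9,122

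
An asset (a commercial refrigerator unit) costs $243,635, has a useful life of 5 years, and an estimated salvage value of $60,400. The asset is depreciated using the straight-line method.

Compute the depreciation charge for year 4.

$36,647

Depreciable base = $243,635 − $60,400 = $183,235.
Annual expense = $183,235 / 5 = $36,647.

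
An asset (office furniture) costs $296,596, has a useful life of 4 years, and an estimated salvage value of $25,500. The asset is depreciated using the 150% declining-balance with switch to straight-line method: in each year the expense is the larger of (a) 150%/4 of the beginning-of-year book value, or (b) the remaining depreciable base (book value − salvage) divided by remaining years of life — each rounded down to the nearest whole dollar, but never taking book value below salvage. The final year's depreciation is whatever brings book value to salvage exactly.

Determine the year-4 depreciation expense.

Depreciable base = $296,596 − $25,500 = $271,096.
Year 1: DB = ⌊$296,596 × 150%/4⌋ = $111,223; SL = ⌊$271,096/4⌋ = $67,774 → take DB $111,223. Book value $185,373.
Year 2: DB = ⌊$185,373 × 150%/4⌋ = $69,514; SL = ⌊$159,873/3⌋ = $53,291 → take DB $69,514. Book value $115,859.
Year 3: DB = ⌊$115,859 × 150%/4⌋ = $43,447; SL = ⌊$90,359/2⌋ = $45,179 → take SL $45,179. Book value $70,680.
Year 4 (final): $70,680 − $25,500 = $45,180. Book value $25,500.

$45,180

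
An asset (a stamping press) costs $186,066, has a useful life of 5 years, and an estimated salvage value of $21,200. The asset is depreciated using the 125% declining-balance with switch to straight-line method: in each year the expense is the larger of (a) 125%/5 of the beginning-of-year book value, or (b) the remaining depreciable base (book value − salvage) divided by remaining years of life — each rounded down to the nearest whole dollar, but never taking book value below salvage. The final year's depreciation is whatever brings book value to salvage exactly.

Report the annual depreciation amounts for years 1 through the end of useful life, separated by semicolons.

Depreciable base = $186,066 − $21,200 = $164,866.
Year 1: DB = ⌊$186,066 × 125%/5⌋ = $46,516; SL = ⌊$164,866/5⌋ = $32,973 → take DB $46,516. Book value $139,550.
Year 2: DB = ⌊$139,550 × 125%/5⌋ = $34,887; SL = ⌊$118,350/4⌋ = $29,587 → take DB $34,887. Book value $104,663.
Year 3: DB = ⌊$104,663 × 125%/5⌋ = $26,165; SL = ⌊$83,463/3⌋ = $27,821 → take SL $27,821. Book value $76,842.
Year 4: DB = ⌊$76,842 × 125%/5⌋ = $19,210; SL = ⌊$55,642/2⌋ = $27,821 → take SL $27,821. Book value $49,021.
Year 5 (final): $49,021 − $21,200 = $27,821. Book value $21,200.

$46,516; $34,887; $27,821; $27,821; $27,821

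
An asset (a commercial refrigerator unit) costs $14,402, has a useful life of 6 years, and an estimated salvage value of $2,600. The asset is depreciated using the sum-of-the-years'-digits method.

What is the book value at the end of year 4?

Depreciable base = $14,402 − $2,600 = $11,802.
Sum of the years' digits = 6+5+4+3+2+1 = 21.
Year 1: $11,802 × 6/21 = $3,372. Book value $11,030.
Year 2: $11,802 × 5/21 = $2,810. Book value $8,220.
Year 3: $11,802 × 4/21 = $2,248. Book value $5,972.
Year 4: $11,802 × 3/21 = $1,686. Book value $4,286.

$4,286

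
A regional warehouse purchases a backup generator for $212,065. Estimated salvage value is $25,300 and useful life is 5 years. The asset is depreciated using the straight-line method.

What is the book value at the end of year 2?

$137,359

Depreciable base = $212,065 − $25,300 = $186,765.
Annual expense = $186,765 / 5 = $37,353.
End of year 1: book value $174,712.
End of year 2: book value $137,359.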